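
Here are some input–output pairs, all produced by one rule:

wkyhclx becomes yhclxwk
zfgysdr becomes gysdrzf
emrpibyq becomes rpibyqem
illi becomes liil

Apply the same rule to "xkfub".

What's happening: move the first 2 characters to the end (rotate left by 2).
Doing the same to "xkfub": "fubxk".

fubxk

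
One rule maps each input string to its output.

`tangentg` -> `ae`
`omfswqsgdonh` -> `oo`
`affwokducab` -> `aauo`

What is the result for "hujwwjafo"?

oua

Each output is the input with this applied: take characters alternately from the front and the back (1st, last, 2nd, 2nd-last, ...), then keep only the vowels.
Applying both steps to "hujwwjafo": "houfjawjw", then "oua".
(Check on "omfswqsgdonh": → "ohmnfosdwgqs" → "oo" ✓)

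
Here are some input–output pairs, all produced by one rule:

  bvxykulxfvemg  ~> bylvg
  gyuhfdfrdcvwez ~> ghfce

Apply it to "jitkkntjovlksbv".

jktvs

The rule is to keep one character in every 3, starting at position 1 (positions 1st, 4th, 7th, ...).
On "jitkkntjovlksbv" that produces "jktvs".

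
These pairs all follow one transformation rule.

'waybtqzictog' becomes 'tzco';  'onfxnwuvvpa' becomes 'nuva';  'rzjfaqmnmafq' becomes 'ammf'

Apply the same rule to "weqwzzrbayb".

The pattern: keep every other character starting from the first (positions 1st, 3rd, 5th, ...), then keep only the last 4 characters.
Starting from "weqwzzrbayb": after the first operation, "wqzrab"; after the second, "zrab".

zrab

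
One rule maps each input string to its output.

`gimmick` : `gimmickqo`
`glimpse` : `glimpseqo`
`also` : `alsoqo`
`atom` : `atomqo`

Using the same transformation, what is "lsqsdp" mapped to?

lsqsdpqo

Rule — append "qo".
Doing the same to "lsqsdp": "lsqsdpqo".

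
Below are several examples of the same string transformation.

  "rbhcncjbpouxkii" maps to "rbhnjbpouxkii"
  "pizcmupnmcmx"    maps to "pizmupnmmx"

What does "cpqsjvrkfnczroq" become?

pqsjvrkfnzroq

Rule — remove every "c".
So "cpqsjvrkfnczroq" becomes "pqsjvrkfnzroq".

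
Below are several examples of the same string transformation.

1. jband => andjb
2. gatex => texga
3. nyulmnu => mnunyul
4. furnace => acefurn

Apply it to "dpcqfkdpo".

The rule is to move the last 3 characters to the front (rotate right by 3).
"dpcqfkdpo" → "dpodpcqfk".

dpodpcqfk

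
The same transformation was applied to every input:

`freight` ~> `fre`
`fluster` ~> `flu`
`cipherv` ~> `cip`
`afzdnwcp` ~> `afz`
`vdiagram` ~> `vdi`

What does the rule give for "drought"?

dro

The transformation: keep only the first 3 characters.
Doing the same to "drought": "dro".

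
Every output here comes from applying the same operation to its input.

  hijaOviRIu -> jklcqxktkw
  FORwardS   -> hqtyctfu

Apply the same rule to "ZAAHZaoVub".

bccjbcqxwd

Rule — shift every letter 2 places forward in the alphabet (wrapping around), then convert every letter to lowercase.
Working it through for "ZAAHZaoVub": intermediate "BCCJBcqXwd", final "bccjbcqxwd".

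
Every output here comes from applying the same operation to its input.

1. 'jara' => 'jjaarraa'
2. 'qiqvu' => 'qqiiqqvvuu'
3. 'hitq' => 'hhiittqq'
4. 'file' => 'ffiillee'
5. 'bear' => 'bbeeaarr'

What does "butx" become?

The pattern: double every character.
So "butx" becomes "bbuuttxx".

bbuuttxx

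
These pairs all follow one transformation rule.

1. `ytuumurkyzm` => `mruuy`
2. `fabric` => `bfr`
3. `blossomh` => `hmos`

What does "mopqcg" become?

The pattern: sort the characters into alphabetical order, then keep every other character starting from the second (positions 2nd, 4th, 6th, ...).
Starting from "mopqcg": after the first operation, "cgmopq"; after the second, "goq".

goq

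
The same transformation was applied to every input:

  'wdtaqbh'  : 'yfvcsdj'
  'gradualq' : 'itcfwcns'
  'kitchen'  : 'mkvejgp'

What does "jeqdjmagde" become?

Looking at the pairs, the operation is to shift every letter 2 places forward in the alphabet (wrapping around).
Doing the same to "jeqdjmagde": "lgsflocifg".

lgsflocifg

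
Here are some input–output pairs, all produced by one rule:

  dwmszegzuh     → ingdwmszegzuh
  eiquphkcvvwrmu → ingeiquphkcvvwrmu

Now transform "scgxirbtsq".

ingscgxirbtsq

Looking at the pairs, the operation is to prepend "ing".
So "scgxirbtsq" becomes "ingscgxirbtsq".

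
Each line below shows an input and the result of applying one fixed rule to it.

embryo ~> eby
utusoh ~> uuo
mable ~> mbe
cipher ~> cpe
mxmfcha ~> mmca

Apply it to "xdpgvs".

Rule — keep every other character starting from the first (positions 1st, 3rd, 5th, ...).
Doing the same to "xdpgvs": "xpv".

xpv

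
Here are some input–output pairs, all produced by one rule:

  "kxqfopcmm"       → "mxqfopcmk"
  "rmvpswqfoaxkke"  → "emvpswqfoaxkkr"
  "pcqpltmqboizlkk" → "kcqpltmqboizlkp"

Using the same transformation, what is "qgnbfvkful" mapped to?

Looking at the pairs, the operation is to swap the first and last characters.
Doing the same to "qgnbfvkful": "lgnbfvkfuq".

lgnbfvkfuq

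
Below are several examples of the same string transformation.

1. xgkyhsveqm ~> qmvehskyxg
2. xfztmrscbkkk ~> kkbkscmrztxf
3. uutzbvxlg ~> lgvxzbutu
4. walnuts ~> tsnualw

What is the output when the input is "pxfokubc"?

bckufopx

The transformation: reverse the string, then swap each adjacent pair of characters (1↔2, 3↔4, ...).
For "pxfokubc", step one produces "cbukofxp"; step two turns that into "bckufopx".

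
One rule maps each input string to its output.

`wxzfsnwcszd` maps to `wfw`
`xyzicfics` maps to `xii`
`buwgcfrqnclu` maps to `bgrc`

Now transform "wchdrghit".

Looking at the pairs, the operation is to delete the last 2 characters, then keep one character in every 3, starting at position 1 (positions 1st, 4th, 7th, ...).
"wchdrghit" → "wchdrgh" → "wdh".

wdh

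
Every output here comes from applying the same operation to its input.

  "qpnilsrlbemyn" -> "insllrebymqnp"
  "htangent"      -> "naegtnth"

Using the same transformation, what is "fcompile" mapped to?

moipelcf

The transformation: move the first 2 characters to the end (rotate left by 2), then swap each adjacent pair of characters (1↔2, 3↔4, ...).
Applying both steps to "fcompile": "ompilefc", then "moipelcf".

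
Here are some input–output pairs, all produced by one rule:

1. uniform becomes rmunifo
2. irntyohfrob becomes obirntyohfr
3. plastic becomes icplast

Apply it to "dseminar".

In each case the input is transformed by: move the last 2 characters to the front (rotate right by 2).
"dseminar" → "ardsemin".

ardsemin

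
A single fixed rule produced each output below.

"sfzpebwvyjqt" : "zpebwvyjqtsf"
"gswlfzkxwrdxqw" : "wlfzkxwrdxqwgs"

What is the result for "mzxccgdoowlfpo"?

What's happening: move the first 2 characters to the end (rotate left by 2).
"mzxccgdoowlfpo" → "xccgdoowlfpomz".

xccgdoowlfpomz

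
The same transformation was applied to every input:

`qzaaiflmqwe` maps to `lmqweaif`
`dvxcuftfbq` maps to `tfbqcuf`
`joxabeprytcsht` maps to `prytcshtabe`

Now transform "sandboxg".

The rule is to delete the first 3 characters, then move the first 3 characters to the end (rotate left by 3).
On "sandboxg": the first step gives "dboxg", and the second then gives "xgdbo".

xgdbo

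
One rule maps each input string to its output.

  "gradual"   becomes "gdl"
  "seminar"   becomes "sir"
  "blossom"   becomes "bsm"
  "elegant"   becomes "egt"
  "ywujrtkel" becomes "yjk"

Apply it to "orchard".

ohd

Looking at the pairs, the operation is to keep one character in every 3, starting at position 1 (positions 1st, 4th, 7th, ...).
Applying that to "orchard" gives "ohd".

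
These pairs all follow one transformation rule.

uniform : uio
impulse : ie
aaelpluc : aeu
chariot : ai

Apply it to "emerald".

The transformation: keep every other character starting from the first (positions 1st, 3rd, 5th, ...), then keep only the vowels.
Starting from "emerald": after the first operation, "eead"; after the second, "eea".

eea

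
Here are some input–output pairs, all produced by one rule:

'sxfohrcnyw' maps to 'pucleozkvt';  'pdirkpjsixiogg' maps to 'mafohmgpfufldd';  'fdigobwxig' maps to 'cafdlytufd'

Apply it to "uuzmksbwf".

rrwjhpytc

The rule is to shift every letter 3 places backward in the alphabet (wrapping around).
Doing the same to "uuzmksbwf": "rrwjhpytc".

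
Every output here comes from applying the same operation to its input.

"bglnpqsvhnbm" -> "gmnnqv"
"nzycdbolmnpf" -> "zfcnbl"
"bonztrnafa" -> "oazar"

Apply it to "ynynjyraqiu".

ninay

The transformation: keep every other character starting from the second (positions 2nd, 4th, 6th, ...), then take characters alternately from the front and the back (1st, last, 2nd, 2nd-last, ...).
"ynynjyraqiu" → "nnyai" → "ninay".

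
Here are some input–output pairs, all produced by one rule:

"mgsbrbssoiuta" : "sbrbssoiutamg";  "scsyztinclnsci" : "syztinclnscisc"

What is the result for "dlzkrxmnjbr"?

zkrxmnjbrdl

What's happening: move the first 2 characters to the end (rotate left by 2).
So "dlzkrxmnjbr" becomes "zkrxmnjbrdl".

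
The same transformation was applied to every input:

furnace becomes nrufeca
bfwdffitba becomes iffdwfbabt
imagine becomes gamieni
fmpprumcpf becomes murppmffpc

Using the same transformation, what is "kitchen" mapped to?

The transformation: move the last 3 characters to the front (rotate right by 3), then reverse the string.
"kitchen" → "henkitc" → "ctikneh".

ctikneh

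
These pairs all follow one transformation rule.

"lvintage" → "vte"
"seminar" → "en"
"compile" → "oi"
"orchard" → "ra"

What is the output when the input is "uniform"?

no

Rule — keep one character in every 3, starting at position 2 (positions 2nd, 5th, 8th, ...).
Applying that to "uniform" gives "no".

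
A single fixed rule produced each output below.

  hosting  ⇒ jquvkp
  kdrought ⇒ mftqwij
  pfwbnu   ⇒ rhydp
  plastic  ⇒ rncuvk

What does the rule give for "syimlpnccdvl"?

uakonrpeefx

The pattern: delete the last character, then shift every letter 2 places forward in the alphabet (wrapping around).
For "syimlpnccdvl", step one produces "syimlpnccdv"; step two turns that into "uakonrpeefx".
(Check on "kdrought": → "kdrough" → "mftqwij" ✓)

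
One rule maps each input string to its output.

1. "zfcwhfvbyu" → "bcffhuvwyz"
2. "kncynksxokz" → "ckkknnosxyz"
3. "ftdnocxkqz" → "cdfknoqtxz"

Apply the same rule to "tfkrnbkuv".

bfkknrtuv

Each output is the input with this applied: sort the characters into alphabetical order.
So "tfkrnbkuv" becomes "bfkknrtuv".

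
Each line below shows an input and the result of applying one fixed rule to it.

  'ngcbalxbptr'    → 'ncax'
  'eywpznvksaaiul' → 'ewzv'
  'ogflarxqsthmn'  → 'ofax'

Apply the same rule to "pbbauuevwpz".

The pattern: keep every other character starting from the first (positions 1st, 3rd, 5th, ...), then keep only the first 4 characters.
On "pbbauuevwpz": the first step gives "pbuewz", and the second then gives "pbue".

pbue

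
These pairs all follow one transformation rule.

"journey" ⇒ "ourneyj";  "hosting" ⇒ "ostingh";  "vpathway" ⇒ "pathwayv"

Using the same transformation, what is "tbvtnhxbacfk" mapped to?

In each case the input is transformed by: move the first character to the end.
Applying that to "tbvtnhxbacfk" gives "bvtnhxbacfkt".

bvtnhxbacfkt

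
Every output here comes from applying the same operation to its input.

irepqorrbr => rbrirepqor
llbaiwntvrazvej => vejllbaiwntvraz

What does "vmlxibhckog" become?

kogvmlxibhc

Each output is the input with this applied: move the last 3 characters to the front (rotate right by 3).
For "vmlxibhckog" the result is "kogvmlxibhc".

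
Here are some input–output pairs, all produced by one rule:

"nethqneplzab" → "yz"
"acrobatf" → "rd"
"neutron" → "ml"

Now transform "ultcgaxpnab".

yz

The transformation: shift every letter 2 places backward in the alphabet (wrapping around), then keep only the last 2 characters.
Starting from "ultcgaxpnab": after the first operation, "sjraeyvnlyz"; after the second, "yz".
(Check on "neutron": → "lcsrpml" → "ml" ✓)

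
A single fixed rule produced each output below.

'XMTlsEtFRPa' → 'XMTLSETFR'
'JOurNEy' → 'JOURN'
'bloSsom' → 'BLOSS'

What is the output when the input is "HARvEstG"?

HARVES

The rule is to delete the last 2 characters, then convert every letter to uppercase.
"HARvEstG" → "HARvEs" → "HARVES".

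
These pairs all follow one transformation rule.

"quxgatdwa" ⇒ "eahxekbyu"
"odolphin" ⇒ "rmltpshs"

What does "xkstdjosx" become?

bwsnhxwob

The rule is to reverse the string, then shift every letter 4 places forward in the alphabet (wrapping around).
"xkstdjosx" → "xsojdtskx" → "bwsnhxwob".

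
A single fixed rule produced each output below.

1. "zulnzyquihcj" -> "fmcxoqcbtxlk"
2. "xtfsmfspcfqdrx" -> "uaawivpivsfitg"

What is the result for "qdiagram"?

dptgldju

The rule is to shift every letter 3 places forward in the alphabet (wrapping around), then move the last 2 characters to the front (rotate right by 2).
Applying both steps to "qdiagram": "tgldjudp", then "dptgldju".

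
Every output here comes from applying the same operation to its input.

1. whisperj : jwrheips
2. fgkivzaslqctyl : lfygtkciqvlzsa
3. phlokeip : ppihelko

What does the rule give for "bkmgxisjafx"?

xbfkamjgsxi

The pattern: reverse the string, then take characters alternately from the front and the back (1st, last, 2nd, 2nd-last, ...).
For "bkmgxisjafx", step one produces "xfajsixgmkb"; step two turns that into "xbfkamjgsxi".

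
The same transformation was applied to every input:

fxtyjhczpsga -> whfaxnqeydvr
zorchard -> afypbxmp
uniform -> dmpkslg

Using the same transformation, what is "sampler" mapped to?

The transformation: move the first 3 characters to the end (rotate left by 3), then shift every letter 2 places backward in the alphabet (wrapping around).
"sampler" → "plersam" → "njcpqyk".

njcpqyk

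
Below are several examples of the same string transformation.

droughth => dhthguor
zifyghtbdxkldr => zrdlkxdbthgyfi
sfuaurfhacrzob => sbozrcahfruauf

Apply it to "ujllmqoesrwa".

What's happening: reverse the string, then move the last character to the front.
Working it through for "ujllmqoesrwa": intermediate "awrseoqmllju", final "uawrseoqmllj".

uawrseoqmllj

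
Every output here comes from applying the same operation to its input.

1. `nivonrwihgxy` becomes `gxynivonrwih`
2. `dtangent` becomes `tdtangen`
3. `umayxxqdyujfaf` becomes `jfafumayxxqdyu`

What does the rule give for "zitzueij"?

The rule is to swap the front and back halves of the string, then move the first 3 characters to the end (rotate left by 3).
For "zitzueij", step one produces "ueijzitz"; step two turns that into "jzitzuei".

jzitzuei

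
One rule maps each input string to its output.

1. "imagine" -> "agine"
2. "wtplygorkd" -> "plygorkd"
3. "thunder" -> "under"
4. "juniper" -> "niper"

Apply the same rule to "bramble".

amble

Rule — delete the first 2 characters.
"bramble" → "amble".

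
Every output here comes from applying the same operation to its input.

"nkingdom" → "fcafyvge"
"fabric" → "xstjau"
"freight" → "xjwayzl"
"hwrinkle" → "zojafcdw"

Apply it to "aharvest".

szsjnwkl

The rule is to shift every letter 8 places backward in the alphabet (wrapping around).
Applying that to "aharvest" gives "szsjnwkl".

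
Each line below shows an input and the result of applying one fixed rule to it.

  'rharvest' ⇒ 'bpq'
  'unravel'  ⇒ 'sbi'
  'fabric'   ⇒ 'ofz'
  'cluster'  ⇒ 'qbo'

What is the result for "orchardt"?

Each output is the input with this applied: shift every letter 3 places backward in the alphabet (wrapping around), then keep only the last 3 characters.
"orchardt" → "lozexoaq" → "oaq".

oaq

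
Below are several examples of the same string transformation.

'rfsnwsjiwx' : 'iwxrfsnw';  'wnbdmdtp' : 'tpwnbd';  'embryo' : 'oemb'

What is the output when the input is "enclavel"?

elencl

Each output is the input with this applied: swap the front and back halves of the string, then delete the first 2 characters.
Applying that to "enclavel" gives "elencl".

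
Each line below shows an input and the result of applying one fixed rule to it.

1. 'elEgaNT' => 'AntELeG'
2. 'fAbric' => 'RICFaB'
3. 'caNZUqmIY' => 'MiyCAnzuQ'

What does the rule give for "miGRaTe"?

Rule — move the last 3 characters to the front (rotate right by 3), then flip the case of every letter.
On "miGRaTe" that produces "AtEMIgr".

AtEMIgr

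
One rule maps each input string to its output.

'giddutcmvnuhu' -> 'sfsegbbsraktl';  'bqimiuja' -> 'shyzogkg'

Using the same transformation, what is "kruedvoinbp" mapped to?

The pattern: move the last 3 characters to the front (rotate right by 3), then shift every letter 2 places backward in the alphabet (wrapping around).
So "kruedvoinbp" becomes "lznipscbtmg".

lznipscbtmg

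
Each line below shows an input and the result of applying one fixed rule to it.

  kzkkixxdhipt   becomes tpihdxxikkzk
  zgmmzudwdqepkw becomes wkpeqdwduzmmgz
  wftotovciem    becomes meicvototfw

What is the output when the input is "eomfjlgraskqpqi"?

iqpqksargljfmoe

What's happening: reverse the string.
"eomfjlgraskqpqi" → "iqpqksargljfmoe".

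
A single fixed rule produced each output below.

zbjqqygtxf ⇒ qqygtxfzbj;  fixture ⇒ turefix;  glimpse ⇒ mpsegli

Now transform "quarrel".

rrelqua

The rule is to move the first 3 characters to the end (rotate left by 3).
"quarrel" → "rrelqua".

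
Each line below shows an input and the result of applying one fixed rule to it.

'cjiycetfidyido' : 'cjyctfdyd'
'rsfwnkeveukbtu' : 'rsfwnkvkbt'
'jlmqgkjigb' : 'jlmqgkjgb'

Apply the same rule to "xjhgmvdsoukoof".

The pattern: remove every vowel.
Doing the same to "xjhgmvdsoukoof": "xjhgmvdskf".

xjhgmvdskf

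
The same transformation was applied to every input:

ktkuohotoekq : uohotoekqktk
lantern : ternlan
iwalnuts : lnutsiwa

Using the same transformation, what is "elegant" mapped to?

The rule is to move the first 3 characters to the end (rotate left by 3).
For "elegant" the result is "gantele".

gantele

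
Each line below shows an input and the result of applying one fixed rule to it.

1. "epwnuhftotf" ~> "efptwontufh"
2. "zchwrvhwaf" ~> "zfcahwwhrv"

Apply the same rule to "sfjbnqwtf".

sfftjwbqn

What's happening: take characters alternately from the front and the back (1st, last, 2nd, 2nd-last, ...).
On "sfjbnqwtf" that produces "sfftjwbqn".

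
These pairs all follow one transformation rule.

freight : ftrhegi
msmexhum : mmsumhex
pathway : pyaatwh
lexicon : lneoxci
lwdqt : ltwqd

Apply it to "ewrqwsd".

edwsrwq

The pattern: take characters alternately from the front and the back (1st, last, 2nd, 2nd-last, ...).
For "ewrqwsd" the result is "edwsrwq".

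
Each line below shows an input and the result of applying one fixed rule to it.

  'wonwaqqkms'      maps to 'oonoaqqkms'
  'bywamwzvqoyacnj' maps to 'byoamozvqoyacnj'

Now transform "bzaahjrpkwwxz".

Looking at the pairs, the operation is to replace every "w" with "o".
"bzaahjrpkwwxz" → "bzaahjrpkooxz".

bzaahjrpkooxz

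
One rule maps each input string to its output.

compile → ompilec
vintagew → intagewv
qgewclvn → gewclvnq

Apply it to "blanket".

The transformation: move the first character to the end.
Doing the same to "blanket": "lanketb".

lanketb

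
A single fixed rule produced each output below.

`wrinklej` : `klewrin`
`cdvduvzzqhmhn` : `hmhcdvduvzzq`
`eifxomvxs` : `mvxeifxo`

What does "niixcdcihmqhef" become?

Each output is the input with this applied: delete the last character, then move the last 3 characters to the front (rotate right by 3).
Applying both steps to "niixcdcihmqhef": "niixcdcihmqhe", then "qheniixcdcihm".

qheniixcdcihm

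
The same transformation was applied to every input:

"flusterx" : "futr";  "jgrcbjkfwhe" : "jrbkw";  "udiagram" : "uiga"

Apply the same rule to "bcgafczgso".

Rule — move the last character to the front, then keep every other character starting from the second (positions 2nd, 4th, 6th, ...).
Working it through for "bcgafczgso": intermediate "obcgafczgs", final "bgfzs".

bgfzs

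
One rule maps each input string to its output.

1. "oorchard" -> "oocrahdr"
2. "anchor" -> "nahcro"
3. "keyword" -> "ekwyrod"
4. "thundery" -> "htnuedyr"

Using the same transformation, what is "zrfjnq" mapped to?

The rule is to swap each adjacent pair of characters (1↔2, 3↔4, ...).
Applying that to "zrfjnq" gives "rzjfqn".

rzjfqn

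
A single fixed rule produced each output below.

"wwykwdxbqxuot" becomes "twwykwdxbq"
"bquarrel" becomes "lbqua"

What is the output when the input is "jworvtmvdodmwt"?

tjworvtmvdo

In each case the input is transformed by: move the last character to the front, then delete the last 3 characters.
On "jworvtmvdodmwt": the first step gives "tjworvtmvdodmw", and the second then gives "tjworvtmvdo".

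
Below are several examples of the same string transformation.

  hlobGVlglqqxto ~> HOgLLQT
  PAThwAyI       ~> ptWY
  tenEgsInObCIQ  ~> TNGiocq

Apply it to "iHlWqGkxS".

ILQKs

Looking at the pairs, the operation is to keep every other character starting from the first (positions 1st, 3rd, 5th, ...), then flip the case of every letter.
On "iHlWqGkxS": the first step gives "ilqkS", and the second then gives "ILQKs".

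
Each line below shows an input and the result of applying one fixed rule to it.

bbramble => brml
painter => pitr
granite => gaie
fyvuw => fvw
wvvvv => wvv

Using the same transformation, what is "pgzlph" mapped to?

Each output is the input with this applied: keep every other character starting from the first (positions 1st, 3rd, 5th, ...).
Doing the same to "pgzlph": "pzp".

pzp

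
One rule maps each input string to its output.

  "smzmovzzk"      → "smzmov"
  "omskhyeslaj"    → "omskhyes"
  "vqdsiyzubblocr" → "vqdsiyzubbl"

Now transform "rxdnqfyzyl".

The rule is to delete the last 3 characters.
For "rxdnqfyzyl" the result is "rxdnqfy".

rxdnqfy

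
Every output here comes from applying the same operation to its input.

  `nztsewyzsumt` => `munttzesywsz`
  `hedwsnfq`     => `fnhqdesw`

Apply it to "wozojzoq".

The pattern: move the last 3 characters to the front (rotate right by 3), then swap each adjacent pair of characters (1↔2, 3↔4, ...).
Working it through for "wozojzoq": intermediate "zoqwozoj", final "ozwqzojo".

ozwqzojo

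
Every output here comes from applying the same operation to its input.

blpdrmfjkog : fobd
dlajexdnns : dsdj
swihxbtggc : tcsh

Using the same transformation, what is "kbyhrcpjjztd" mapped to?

pzkh

In each case the input is transformed by: keep one character in every 3, starting at position 1 (positions 1st, 4th, 7th, ...), then move the last 2 characters to the front (rotate right by 2).
On "kbyhrcpjjztd": the first step gives "khpz", and the second then gives "pzkh".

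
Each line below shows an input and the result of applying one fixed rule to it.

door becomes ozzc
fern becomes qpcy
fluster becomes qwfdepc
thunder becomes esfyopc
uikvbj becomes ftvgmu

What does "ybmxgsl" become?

Rule — shift every letter 11 places forward in the alphabet (wrapping around).
Applying that to "ybmxgsl" gives "jmxirdw".

jmxirdw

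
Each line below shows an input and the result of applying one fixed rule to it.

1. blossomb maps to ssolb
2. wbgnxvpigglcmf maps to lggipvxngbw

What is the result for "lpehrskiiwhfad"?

The pattern: reverse the string, then delete the first 3 characters.
So "lpehrskiiwhfad" becomes "hwiiksrhepl".

hwiiksrhepl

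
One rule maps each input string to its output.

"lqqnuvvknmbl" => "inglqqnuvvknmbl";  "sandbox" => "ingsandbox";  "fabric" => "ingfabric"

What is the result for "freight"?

The transformation: prepend "ing".
For "freight" the result is "ingfreight".

ingfreight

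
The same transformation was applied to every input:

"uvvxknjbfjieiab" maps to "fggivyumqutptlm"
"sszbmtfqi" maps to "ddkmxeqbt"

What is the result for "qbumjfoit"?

Rule — shift every letter 11 places forward in the alphabet (wrapping around).
For "qbumjfoit" the result is "bmfxuqzte".

bmfxuqzte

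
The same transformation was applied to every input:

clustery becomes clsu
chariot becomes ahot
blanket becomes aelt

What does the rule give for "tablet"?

Looking at the pairs, the operation is to sort the characters into alphabetical order, then keep every other character starting from the first (positions 1st, 3rd, 5th, ...).
Starting from "tablet": after the first operation, "abeltt"; after the second, "aet".

aet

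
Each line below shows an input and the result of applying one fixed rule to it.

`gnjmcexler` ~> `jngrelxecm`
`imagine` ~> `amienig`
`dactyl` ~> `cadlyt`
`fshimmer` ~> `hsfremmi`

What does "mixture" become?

ximerut

Rule — reverse the string, then move the last 3 characters to the front (rotate right by 3).
Starting from "mixture": after the first operation, "erutxim"; after the second, "ximerut".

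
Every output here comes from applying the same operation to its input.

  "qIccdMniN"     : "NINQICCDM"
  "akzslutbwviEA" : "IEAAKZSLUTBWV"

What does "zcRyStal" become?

The rule is to move the last 3 characters to the front (rotate right by 3), then convert every letter to uppercase.
On "zcRyStal": the first step gives "talzcRyS", and the second then gives "TALZCRYS".
(Check on "akzslutbwviEA": → "iEAakzslutbwv" → "IEAAKZSLUTBWV" ✓)

TALZCRYS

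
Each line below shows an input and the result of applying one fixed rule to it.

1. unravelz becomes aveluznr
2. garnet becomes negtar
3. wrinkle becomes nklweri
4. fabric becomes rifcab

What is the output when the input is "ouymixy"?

In each case the input is transformed by: swap the first and last characters, then move the first 3 characters to the end (rotate left by 3).
"ouymixy" → "mixoyuy".

mixoyuy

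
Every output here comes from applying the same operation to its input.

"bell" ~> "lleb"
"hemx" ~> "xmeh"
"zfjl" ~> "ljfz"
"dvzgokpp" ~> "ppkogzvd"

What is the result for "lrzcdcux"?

The transformation: reverse the string.
Doing the same to "lrzcdcux": "xucdczrl".

xucdczrl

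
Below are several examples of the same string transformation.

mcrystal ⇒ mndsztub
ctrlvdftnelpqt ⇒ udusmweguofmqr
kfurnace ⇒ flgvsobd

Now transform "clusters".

In each case the input is transformed by: move the last character to the front, then shift every letter 1 place forward in the alphabet (wrapping around).
Applying both steps to "clusters": "scluster", then "tdmvtufs".

tdmvtufs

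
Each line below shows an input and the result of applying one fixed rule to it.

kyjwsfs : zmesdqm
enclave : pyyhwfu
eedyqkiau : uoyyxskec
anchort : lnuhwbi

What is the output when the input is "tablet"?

ynnuvf

What's happening: shift every letter 6 places backward in the alphabet (wrapping around), then move the last 2 characters to the front (rotate right by 2).
Starting from "tablet": after the first operation, "nuvfyn"; after the second, "ynnuvf".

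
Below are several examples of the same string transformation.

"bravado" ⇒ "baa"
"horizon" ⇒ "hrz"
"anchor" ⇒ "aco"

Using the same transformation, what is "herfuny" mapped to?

hru

The transformation: delete the last character, then keep every other character starting from the first (positions 1st, 3rd, 5th, ...).
Working it through for "herfuny": intermediate "herfun", final "hru".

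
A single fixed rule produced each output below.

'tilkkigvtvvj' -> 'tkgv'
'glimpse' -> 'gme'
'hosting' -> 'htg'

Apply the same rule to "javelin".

Rule — keep one character in every 3, starting at position 1 (positions 1st, 4th, 7th, ...).
So "javelin" becomes "jen".

jen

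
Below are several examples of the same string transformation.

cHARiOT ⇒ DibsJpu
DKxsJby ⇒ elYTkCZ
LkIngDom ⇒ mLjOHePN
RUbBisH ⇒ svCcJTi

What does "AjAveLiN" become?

The transformation: shift every letter 1 place forward in the alphabet (wrapping around), then flip the case of every letter.
Applying that to "AjAveLiN" gives "bKbWFmJo".

bKbWFmJo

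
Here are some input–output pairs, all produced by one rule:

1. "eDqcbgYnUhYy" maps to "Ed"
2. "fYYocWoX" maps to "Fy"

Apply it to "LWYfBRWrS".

lw

Each output is the input with this applied: flip the case of every letter, then keep only the first 2 characters.
"LWYfBRWrS" → "lwyFbrwRs" → "lw".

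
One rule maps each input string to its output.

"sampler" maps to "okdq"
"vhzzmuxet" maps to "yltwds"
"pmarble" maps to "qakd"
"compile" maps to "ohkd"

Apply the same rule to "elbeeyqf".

The transformation: delete the first 3 characters, then shift every letter 1 place backward in the alphabet (wrapping around).
On "elbeeyqf" that produces "ddxpe".

ddxpe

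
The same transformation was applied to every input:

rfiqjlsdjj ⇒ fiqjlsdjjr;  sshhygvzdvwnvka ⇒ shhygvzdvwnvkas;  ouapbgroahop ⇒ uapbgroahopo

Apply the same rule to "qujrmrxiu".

ujrmrxiuq

Each output is the input with this applied: move the first character to the end.
So "qujrmrxiu" becomes "ujrmrxiuq".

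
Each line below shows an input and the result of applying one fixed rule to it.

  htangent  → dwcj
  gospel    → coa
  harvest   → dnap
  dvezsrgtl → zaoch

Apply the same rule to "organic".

kcjy

In each case the input is transformed by: shift every letter 4 places backward in the alphabet (wrapping around), then keep every other character starting from the first (positions 1st, 3rd, 5th, ...).
For "organic", step one produces "kncwjey"; step two turns that into "kcjy".
(Check on "htangent": → "dpwjcajp" → "dwcj" ✓)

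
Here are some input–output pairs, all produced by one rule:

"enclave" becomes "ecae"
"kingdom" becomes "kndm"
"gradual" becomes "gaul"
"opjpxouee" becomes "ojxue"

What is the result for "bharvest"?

What's happening: keep every other character starting from the first (positions 1st, 3rd, 5th, ...).
Doing the same to "bharvest": "bavs".

bavs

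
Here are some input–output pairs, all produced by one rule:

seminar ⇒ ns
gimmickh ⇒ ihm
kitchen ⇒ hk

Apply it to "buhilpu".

The pattern: move the first 3 characters to the end (rotate left by 3), then keep one character in every 3, starting at position 2 (positions 2nd, 5th, 8th, ...).
For "buhilpu" the result is "lb".

lb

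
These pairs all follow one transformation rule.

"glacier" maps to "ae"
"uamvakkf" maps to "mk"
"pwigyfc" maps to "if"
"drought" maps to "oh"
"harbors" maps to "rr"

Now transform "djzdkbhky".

zby

The rule is to keep one character in every 3, starting at position 3 (positions 3rd, 6th, 9th, ...).
Applying that to "djzdkbhky" gives "zby".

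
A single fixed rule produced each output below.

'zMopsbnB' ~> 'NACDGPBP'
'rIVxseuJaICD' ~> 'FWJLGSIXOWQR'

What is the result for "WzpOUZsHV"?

The rule is to shift every letter 12 places backward in the alphabet (wrapping around), then convert every letter to uppercase.
Starting from "WzpOUZsHV": after the first operation, "KndCINgVJ"; after the second, "KNDCINGVJ".

KNDCINGVJ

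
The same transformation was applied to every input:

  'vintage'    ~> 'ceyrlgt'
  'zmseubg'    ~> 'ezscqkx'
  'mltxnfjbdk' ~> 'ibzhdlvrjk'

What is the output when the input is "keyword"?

Each output is the input with this applied: shift every letter 2 places backward in the alphabet (wrapping around), then reverse the string.
Starting from "keyword": after the first operation, "icwumpb"; after the second, "bpmuwci".

bpmuwci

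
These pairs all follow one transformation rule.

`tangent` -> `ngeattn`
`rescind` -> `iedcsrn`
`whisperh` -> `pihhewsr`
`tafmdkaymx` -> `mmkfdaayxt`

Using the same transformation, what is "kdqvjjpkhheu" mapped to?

pkkjjhhedvuq

The transformation: sort the characters into reverse alphabetical order, then move the first 3 characters to the end (rotate left by 3).
Starting from "kdqvjjpkhheu": after the first operation, "vuqpkkjjhhed"; after the second, "pkkjjhhedvuq".
(Check on "rescind": → "srniedc" → "iedcsrn" ✓)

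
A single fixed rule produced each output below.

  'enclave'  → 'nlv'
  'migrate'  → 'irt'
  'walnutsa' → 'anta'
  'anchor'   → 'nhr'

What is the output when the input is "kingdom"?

Each output is the input with this applied: keep every other character starting from the second (positions 2nd, 4th, 6th, ...).
Applying that to "kingdom" gives "igo".

igo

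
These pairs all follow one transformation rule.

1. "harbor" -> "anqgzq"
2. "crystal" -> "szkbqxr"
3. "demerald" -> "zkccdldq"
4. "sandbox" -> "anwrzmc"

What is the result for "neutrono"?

nmnmdtsq

The transformation: shift every letter 1 place backward in the alphabet (wrapping around), then move the last 3 characters to the front (rotate right by 3).
On "neutrono": the first step gives "mdtsqnmn", and the second then gives "nmnmdtsq".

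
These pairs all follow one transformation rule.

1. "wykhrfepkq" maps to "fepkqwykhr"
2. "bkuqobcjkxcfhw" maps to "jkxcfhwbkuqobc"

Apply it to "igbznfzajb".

The transformation: swap the front and back halves of the string.
On "igbznfzajb" that produces "fzajbigbzn".

fzajbigbzn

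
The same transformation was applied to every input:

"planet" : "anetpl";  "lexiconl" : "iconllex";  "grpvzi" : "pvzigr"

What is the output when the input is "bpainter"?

interbpa

The rule is to swap the front and back halves of the string, then move the last character to the front.
On "bpainter" that produces "interbpa".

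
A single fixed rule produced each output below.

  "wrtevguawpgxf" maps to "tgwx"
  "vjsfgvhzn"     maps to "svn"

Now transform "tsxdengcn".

xnn

The pattern: keep one character in every 3, starting at position 3 (positions 3rd, 6th, 9th, ...).
"tsxdengcn" → "xnn".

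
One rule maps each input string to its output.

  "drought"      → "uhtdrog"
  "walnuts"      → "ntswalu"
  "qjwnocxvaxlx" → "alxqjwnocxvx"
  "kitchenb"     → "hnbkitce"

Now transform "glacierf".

The pattern: move the last 3 characters to the front (rotate right by 3), then swap the first and last characters.
For "glacierf", step one produces "erfglaci"; step two turns that into "irfglace".

irfglace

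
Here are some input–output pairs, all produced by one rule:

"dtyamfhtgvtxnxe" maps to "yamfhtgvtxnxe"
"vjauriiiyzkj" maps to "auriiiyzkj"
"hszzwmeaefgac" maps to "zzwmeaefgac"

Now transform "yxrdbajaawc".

rdbajaawc

In each case the input is transformed by: delete the first 2 characters.
"yxrdbajaawc" → "rdbajaawc".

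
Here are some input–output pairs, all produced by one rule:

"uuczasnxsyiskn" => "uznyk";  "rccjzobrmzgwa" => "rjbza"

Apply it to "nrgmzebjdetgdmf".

The rule is to keep one character in every 3, starting at position 1 (positions 1st, 4th, 7th, ...).
So "nrgmzebjdetgdmf" becomes "nmbed".

nmbed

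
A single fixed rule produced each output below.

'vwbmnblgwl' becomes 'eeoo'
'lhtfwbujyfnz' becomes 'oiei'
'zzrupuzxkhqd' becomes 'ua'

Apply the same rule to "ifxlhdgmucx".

iaoa

The transformation: shift every letter 3 places forward in the alphabet (wrapping around), then keep only the vowels.
Working it through for "ifxlhdgmucx": intermediate "liaokgjpxfa", final "iaoa".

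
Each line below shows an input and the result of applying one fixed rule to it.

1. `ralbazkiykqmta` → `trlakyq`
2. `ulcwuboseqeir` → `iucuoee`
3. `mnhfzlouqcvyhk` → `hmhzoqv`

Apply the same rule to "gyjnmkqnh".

Looking at the pairs, the operation is to move the last 2 characters to the front (rotate right by 2), then keep every other character starting from the first (positions 1st, 3rd, 5th, ...).
So "gyjnmkqnh" becomes "ngjmq".

ngjmq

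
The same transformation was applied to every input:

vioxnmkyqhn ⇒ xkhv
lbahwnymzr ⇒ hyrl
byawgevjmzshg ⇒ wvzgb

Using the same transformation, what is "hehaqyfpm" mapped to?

afh

Looking at the pairs, the operation is to keep one character in every 3, starting at position 1 (positions 1st, 4th, 7th, ...), then move the first character to the end.
On "hehaqyfpm": the first step gives "haf", and the second then gives "afh".
(Check on "byawgevjmzshg": → "bwvzg" → "wvzgb" ✓)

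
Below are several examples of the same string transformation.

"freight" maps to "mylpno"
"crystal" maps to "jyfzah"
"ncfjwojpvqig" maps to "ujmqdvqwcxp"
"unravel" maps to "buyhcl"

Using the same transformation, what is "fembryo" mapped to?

In each case the input is transformed by: shift every letter 7 places forward in the alphabet (wrapping around), then delete the last character.
Starting from "fembryo": after the first operation, "mltiyfv"; after the second, "mltiyf".

mltiyf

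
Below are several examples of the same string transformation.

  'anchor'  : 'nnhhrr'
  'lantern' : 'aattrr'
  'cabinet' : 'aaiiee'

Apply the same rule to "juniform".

Rule — keep every other character starting from the second (positions 2nd, 4th, 6th, ...), then double every character.
Applying both steps to "juniform": "uiom", then "uuiioomm".

uuiioomm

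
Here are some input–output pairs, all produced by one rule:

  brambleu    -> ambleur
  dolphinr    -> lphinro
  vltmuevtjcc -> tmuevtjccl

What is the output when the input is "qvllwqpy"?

llwqpyv

The transformation: delete the first character, then move the first character to the end.
Applying both steps to "qvllwqpy": "vllwqpy", then "llwqpyv".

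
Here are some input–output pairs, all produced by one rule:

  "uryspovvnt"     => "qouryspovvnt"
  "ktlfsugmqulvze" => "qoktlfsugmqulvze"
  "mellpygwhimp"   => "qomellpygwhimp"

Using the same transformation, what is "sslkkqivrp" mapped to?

The transformation: prepend "qo".
So "sslkkqivrp" becomes "qosslkkqivrp".

qosslkkqivrp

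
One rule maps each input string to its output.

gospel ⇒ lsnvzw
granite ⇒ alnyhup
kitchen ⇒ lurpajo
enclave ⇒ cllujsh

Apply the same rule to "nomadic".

pjuvthk

In each case the input is transformed by: move the last 2 characters to the front (rotate right by 2), then shift every letter 7 places forward in the alphabet (wrapping around).
On "nomadic": the first step gives "icnomad", and the second then gives "pjuvthk".
(Check on "granite": → "tegrani" → "alnyhup" ✓)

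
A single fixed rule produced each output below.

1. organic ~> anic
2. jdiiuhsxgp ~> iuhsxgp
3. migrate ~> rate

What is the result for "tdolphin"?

lphin

The rule is to delete the first 3 characters.
On "tdolphin" that produces "lphin".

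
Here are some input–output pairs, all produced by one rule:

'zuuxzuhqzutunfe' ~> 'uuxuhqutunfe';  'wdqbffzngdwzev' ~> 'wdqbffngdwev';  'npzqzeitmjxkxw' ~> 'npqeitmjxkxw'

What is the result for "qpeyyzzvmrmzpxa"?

Looking at the pairs, the operation is to remove every "z".
For "qpeyyzzvmrmzpxa" the result is "qpeyyvmrmpxa".

qpeyyvmrmpxa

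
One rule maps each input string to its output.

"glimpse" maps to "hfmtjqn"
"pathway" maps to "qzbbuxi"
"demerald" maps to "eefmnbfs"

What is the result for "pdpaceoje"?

What's happening: take characters alternately from the front and the back (1st, last, 2nd, 2nd-last, ...), then shift every letter 1 place forward in the alphabet (wrapping around).
"pdpaceoje" → "pedjpoaec" → "qfekqpbfd".

qfekqpbfd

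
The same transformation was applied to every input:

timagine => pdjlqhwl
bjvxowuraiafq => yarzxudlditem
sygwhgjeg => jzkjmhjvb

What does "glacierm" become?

dflhupjo

The rule is to shift every letter 3 places forward in the alphabet (wrapping around), then move the first 2 characters to the end (rotate left by 2).
Starting from "glacierm": after the first operation, "jodflhup"; after the second, "dflhupjo".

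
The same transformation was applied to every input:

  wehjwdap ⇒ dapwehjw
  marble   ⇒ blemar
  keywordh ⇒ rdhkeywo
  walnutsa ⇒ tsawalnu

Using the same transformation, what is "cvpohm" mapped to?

Each output is the input with this applied: move the last 3 characters to the front (rotate right by 3).
So "cvpohm" becomes "ohmcvp".

ohmcvp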